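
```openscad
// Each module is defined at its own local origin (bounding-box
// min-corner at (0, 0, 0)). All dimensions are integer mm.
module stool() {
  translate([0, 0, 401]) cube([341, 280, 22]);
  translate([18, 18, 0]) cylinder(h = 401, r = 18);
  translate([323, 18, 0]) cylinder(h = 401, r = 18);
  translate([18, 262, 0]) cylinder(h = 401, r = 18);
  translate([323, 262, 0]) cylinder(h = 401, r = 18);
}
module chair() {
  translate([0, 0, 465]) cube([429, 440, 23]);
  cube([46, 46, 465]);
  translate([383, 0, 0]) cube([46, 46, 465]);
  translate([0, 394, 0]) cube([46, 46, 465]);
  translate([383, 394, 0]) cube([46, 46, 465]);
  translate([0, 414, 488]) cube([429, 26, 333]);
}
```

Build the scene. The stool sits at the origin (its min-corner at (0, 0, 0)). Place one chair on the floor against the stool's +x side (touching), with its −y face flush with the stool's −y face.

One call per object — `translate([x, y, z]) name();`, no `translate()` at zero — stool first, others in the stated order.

stool();
translate([341, 0, 0]) chair();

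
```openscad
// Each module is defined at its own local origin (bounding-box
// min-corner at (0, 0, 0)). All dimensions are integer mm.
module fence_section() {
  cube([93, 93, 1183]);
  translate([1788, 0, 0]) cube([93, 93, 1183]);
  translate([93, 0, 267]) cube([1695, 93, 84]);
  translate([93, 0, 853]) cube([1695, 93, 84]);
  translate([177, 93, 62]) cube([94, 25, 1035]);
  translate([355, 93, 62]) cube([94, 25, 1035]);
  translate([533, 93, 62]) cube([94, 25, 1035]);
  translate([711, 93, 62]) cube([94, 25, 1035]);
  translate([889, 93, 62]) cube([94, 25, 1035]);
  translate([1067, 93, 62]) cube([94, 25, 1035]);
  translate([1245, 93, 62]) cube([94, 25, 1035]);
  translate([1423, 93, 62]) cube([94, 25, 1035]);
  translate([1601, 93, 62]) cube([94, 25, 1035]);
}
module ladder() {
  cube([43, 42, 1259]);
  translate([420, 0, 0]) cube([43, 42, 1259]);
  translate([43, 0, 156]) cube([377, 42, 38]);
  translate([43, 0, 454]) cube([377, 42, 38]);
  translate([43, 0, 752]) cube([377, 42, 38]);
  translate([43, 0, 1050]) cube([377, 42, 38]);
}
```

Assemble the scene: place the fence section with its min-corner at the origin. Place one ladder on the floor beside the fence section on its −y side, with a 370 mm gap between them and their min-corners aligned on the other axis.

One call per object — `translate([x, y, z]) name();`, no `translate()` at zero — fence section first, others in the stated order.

fence_section();
translate([0, -412, 0]) ladder();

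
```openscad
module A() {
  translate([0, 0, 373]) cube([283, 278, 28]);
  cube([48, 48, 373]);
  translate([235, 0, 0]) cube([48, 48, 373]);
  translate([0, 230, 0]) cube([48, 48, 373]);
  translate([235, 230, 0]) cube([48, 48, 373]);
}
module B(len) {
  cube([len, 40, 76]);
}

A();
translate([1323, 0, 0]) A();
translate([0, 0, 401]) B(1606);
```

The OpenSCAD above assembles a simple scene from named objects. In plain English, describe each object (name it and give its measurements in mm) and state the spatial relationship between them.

A is a four-legged stool. The seat is a 283×278×28 mm slab whose top surface is at z = 401 mm; four square legs, each 48×48 mm in cross-section, run from the floor (z = 0) to the underside of the seat, each flush with a corner of the seat.

B is a rectangular beam 1606 mm long (x), 40 mm deep (y), 76 mm thick (z).

The beam spans the tops of two stools placed 1040 mm apart, resting at z = 401 mm.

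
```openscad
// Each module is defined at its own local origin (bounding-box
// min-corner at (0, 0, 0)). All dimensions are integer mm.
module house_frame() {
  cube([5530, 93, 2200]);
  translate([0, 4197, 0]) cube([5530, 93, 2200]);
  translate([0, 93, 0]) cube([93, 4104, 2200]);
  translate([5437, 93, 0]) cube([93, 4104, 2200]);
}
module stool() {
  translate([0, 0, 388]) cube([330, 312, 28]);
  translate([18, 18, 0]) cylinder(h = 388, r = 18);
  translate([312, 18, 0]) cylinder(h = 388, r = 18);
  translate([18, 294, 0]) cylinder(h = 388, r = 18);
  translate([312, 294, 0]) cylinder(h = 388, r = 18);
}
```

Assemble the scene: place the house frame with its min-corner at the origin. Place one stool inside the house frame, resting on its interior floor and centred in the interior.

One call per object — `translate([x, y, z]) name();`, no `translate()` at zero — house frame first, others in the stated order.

house_frame();
translate([2600, 1989, 0]) stool();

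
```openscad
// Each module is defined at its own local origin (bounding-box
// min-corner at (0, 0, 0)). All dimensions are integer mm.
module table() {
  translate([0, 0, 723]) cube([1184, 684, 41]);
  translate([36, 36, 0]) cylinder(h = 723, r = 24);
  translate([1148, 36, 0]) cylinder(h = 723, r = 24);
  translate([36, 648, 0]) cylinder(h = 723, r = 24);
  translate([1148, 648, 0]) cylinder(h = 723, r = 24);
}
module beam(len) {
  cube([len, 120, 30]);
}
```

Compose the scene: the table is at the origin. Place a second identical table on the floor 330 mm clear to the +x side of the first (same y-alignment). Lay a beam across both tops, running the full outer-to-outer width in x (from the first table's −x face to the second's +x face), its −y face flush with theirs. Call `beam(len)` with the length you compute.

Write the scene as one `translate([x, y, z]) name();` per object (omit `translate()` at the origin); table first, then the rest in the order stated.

table();
translate([1514, 0, 0]) table();
translate([0, 0, 764]) beam(2698);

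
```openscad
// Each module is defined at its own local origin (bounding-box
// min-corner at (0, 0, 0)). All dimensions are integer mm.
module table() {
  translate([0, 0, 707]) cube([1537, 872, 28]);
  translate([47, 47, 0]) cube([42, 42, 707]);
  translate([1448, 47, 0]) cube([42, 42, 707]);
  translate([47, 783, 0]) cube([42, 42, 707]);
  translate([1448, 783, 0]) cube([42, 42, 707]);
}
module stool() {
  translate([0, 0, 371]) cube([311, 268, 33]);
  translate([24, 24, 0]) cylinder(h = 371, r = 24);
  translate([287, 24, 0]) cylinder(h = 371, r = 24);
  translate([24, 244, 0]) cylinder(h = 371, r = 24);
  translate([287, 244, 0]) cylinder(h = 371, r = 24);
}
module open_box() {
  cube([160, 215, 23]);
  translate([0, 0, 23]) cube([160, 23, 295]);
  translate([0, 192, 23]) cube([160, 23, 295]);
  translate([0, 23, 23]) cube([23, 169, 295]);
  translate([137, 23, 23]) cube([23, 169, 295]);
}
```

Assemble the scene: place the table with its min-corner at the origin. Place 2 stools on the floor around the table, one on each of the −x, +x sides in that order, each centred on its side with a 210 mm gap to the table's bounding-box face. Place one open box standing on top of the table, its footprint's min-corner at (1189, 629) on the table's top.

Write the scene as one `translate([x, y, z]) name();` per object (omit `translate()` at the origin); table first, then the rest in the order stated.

table();
translate([-521, 302, 0]) stool();
translate([1747, 302, 0]) stool();
translate([1189, 629, 735]) open_box();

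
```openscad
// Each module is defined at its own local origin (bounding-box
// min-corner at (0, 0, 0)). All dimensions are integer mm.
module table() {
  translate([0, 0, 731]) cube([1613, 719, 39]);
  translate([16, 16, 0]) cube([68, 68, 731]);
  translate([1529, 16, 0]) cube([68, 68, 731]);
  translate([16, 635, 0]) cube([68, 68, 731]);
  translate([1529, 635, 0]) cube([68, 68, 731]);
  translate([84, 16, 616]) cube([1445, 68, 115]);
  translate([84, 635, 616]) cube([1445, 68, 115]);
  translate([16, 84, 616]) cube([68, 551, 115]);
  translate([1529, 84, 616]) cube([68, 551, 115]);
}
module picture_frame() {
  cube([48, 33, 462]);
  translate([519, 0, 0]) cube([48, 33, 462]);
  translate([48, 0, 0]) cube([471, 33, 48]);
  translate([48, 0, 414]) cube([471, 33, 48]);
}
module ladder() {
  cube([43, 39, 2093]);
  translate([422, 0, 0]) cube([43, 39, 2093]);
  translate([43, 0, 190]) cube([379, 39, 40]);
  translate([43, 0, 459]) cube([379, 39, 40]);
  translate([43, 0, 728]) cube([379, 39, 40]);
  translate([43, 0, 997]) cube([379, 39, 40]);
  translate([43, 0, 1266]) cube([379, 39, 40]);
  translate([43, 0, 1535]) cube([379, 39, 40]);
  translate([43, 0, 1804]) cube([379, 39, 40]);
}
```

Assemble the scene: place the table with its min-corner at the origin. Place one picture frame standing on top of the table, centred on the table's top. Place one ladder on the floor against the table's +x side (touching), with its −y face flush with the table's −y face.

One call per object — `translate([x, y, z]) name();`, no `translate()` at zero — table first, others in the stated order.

table();
translate([523, 343, 770]) picture_frame();
translate([1613, 0, 0]) ladder();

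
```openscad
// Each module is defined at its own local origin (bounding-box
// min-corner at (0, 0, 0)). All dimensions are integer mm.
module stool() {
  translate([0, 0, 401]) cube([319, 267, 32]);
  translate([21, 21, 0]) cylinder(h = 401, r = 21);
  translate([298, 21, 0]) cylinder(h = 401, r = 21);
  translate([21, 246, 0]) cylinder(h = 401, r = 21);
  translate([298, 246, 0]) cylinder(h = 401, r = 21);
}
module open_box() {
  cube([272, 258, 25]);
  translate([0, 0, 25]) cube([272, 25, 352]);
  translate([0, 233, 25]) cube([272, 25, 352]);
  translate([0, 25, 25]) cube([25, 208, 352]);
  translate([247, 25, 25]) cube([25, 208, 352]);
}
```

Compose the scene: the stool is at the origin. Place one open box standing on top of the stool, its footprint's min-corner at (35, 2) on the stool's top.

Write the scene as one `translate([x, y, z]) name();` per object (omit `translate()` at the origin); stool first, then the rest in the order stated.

stool();
translate([35, 2, 433]) open_box();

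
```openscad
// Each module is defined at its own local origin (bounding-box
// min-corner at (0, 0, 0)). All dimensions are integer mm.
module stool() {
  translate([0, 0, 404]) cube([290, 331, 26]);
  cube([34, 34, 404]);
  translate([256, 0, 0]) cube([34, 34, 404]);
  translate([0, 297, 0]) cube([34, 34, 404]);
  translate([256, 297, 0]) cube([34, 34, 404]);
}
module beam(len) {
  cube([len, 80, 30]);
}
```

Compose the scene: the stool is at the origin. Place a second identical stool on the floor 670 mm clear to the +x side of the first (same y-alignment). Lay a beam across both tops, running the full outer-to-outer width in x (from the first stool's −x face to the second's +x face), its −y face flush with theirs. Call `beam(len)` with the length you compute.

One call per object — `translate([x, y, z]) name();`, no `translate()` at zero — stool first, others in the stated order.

stool();
translate([960, 0, 0]) stool();
translate([0, 0, 430]) beam(1250);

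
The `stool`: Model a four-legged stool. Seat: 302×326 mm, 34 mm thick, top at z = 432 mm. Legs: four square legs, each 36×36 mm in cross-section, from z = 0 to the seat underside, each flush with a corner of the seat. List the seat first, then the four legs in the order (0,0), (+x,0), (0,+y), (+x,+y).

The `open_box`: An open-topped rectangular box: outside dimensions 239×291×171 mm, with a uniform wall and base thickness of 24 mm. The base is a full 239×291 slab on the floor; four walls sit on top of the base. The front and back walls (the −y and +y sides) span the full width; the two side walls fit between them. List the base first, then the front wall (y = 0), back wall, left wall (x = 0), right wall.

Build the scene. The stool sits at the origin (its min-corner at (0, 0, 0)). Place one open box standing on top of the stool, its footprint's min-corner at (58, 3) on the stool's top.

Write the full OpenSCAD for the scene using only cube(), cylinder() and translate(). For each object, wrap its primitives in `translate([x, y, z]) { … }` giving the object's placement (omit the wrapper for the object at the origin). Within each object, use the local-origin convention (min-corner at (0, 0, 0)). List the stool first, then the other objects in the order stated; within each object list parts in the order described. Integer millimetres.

translate([0, 0, 398]) cube([302, 326, 34]);
cube([36, 36, 398]);
translate([266, 0, 0]) cube([36, 36, 398]);
translate([0, 290, 0]) cube([36, 36, 398]);
translate([266, 290, 0]) cube([36, 36, 398]);
translate([58, 3, 432]) {
  cube([239, 291, 24]);
  translate([0, 0, 24]) cube([239, 24, 147]);
  translate([0, 267, 24]) cube([239, 24, 147]);
  translate([0, 24, 24]) cube([24, 243, 147]);
  translate([215, 24, 24]) cube([24, 243, 147]);
}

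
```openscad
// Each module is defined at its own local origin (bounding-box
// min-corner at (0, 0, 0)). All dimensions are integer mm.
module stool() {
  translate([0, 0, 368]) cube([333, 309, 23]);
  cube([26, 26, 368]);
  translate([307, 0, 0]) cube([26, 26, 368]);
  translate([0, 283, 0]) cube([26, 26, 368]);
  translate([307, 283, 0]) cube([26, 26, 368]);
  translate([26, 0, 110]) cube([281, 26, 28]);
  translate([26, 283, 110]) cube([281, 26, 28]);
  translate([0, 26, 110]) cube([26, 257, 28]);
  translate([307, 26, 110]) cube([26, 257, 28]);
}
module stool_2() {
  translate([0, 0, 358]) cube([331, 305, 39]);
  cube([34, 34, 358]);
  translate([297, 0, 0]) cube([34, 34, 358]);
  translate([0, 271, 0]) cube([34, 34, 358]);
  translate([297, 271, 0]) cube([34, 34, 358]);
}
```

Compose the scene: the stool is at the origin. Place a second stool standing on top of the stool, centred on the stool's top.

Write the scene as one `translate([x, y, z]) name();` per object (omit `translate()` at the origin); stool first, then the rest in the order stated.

stool();
translate([1, 2, 391]) stool_2();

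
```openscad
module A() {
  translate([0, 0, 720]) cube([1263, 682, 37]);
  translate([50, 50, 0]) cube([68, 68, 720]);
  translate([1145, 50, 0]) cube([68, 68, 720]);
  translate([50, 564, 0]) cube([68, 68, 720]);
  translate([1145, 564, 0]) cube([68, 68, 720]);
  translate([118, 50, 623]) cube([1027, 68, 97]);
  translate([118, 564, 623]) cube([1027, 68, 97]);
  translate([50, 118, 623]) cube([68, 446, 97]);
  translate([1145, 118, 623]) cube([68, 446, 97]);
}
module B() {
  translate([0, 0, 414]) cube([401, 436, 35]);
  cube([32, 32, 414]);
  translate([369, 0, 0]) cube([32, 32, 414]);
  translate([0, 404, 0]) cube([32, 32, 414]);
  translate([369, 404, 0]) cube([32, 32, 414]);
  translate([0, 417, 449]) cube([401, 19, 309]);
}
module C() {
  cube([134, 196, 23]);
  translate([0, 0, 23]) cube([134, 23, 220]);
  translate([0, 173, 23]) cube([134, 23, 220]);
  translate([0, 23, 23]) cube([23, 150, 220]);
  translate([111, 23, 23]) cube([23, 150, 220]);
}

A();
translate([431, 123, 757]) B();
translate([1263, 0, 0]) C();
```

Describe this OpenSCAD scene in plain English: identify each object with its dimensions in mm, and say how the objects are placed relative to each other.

A is a table with a 1263×682 mm rectangular top, 37 mm thick, top surface at z = 757 mm, supported by four 68×68 mm square legs, each inset 50 mm from the nearest pair of top edges, running from the floor. Four apron rails, 68 mm thick and 97 mm tall, run between adjacent legs with their top edges flush with the underside of the top and their outer faces flush with the legs' outer faces.

B is a chair: 401×436 mm seat, 35 mm thick, top at z = 449 mm, on four 32 mm square corner legs flush with the seat edges. A 19 mm thick backrest slab spans the full seat width, extending 309 mm above the seat top, its back face flush with the seat's +y edge.

C is an open storage box with external size 134×196×243 mm and wall thickness 23 mm (the base is also 23 mm thick). The base covers the whole footprint; the four walls stand on the base, with the y-facing walls full-width and the x-facing walls fitting between their inner faces.

The chair is on top of the table, centred. The open box is against the table's +x side, with their −y faces flush.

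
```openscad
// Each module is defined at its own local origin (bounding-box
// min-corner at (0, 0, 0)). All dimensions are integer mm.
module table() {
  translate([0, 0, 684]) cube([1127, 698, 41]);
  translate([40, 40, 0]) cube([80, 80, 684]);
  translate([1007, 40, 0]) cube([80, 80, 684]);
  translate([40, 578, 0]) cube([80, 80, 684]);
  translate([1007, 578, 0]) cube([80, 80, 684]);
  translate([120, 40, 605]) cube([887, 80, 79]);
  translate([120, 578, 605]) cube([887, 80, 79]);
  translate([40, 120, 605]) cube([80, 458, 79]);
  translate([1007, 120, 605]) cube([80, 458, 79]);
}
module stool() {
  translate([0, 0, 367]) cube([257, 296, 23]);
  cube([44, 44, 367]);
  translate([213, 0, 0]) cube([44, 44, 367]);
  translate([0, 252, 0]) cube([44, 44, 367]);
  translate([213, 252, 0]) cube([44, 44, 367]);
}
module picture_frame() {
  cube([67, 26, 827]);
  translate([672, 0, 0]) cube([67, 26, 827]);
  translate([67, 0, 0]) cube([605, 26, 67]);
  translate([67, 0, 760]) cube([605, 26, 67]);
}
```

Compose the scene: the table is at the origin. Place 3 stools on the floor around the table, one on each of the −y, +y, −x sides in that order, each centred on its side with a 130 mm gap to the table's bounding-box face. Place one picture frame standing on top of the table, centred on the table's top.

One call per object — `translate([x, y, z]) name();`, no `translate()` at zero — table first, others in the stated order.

table();
translate([435, -426, 0]) stool();
translate([435, 828, 0]) stool();
translate([-387, 201, 0]) stool();
translate([194, 336, 725]) picture_frame();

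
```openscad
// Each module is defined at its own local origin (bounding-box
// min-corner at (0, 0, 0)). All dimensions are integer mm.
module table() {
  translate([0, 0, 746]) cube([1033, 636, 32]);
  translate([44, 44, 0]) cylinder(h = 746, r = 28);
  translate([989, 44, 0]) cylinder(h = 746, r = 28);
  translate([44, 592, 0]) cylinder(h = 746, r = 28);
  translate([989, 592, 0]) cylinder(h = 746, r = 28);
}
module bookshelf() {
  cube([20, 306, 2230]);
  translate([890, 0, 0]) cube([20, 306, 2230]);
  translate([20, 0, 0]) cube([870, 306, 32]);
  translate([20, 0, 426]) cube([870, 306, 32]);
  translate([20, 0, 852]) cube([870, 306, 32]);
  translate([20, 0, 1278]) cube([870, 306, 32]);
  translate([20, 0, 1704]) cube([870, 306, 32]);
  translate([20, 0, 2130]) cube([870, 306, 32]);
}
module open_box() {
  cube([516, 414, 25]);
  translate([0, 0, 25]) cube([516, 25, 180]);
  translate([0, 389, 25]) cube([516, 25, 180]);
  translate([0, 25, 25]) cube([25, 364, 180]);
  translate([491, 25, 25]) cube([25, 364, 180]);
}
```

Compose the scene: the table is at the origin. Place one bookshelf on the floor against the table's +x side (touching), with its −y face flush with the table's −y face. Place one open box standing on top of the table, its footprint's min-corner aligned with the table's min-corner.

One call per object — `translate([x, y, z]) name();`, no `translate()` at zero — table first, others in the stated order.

table();
translate([1033, 0, 0]) bookshelf();
translate([0, 0, 778]) open_box();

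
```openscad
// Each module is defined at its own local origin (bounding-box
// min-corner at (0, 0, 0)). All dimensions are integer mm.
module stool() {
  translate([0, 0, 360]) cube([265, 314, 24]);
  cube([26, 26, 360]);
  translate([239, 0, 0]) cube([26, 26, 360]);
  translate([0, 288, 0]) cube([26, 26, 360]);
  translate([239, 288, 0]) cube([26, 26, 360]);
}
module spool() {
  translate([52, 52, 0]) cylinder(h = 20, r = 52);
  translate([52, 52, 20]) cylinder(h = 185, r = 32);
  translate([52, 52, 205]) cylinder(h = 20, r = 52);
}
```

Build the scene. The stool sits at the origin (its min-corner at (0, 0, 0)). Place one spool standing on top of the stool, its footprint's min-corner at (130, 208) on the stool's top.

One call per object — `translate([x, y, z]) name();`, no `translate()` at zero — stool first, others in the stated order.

stool();
translate([130, 208, 384]) spool();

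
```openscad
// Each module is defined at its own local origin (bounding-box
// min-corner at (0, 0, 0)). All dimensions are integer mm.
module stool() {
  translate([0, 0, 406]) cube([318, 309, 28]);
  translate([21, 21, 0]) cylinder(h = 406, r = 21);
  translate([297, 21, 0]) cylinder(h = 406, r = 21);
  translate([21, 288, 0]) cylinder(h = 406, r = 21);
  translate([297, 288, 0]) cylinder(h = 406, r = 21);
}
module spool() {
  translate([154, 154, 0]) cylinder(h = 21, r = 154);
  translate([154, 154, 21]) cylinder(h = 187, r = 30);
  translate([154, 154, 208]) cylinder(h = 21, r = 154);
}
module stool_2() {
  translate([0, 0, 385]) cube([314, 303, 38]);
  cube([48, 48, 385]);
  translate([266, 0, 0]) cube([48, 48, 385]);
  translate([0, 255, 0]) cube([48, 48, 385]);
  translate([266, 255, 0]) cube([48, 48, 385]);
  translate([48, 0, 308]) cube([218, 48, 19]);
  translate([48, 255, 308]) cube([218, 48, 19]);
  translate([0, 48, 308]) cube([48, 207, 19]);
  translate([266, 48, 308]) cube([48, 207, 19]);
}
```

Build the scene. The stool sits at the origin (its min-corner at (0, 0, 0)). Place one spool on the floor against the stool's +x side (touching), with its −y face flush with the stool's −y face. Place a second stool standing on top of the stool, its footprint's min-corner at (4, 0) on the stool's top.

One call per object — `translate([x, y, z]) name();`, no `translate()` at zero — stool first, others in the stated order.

stool();
translate([318, 0, 0]) spool();
translate([4, 0, 434]) stool_2();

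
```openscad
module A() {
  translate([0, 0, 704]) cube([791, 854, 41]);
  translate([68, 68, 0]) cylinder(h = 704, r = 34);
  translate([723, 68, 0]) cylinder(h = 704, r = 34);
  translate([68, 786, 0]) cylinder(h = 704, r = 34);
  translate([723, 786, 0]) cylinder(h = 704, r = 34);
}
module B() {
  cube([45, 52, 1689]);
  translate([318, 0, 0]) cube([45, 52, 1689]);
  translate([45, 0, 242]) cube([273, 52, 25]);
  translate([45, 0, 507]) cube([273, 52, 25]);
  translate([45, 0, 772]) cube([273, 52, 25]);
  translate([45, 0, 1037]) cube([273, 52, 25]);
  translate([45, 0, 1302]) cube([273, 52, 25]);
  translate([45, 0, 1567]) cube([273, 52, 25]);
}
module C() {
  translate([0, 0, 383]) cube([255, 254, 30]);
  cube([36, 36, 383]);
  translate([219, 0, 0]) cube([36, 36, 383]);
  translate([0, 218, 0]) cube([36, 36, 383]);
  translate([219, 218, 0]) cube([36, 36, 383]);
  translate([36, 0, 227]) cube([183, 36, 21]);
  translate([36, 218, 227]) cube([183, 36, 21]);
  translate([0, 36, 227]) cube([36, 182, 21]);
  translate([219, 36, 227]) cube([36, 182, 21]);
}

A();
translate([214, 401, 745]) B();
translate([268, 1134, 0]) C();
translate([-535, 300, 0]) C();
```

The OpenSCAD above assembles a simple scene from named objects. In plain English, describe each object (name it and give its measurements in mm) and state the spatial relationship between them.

A is a table: top 791 mm (x) × 854 mm (y), 41 mm thick, upper face at z = 745 mm, on four round legs of 68 mm diameter, each leg's bounding box inset 34 mm from the nearest pair of top edges, running from z = 0 to the bottom of the top.

B is a wooden ladder with two side rails of 45×52 mm section and 1689 mm height, set 363 mm apart overall. Between them run 6 rectangular rungs (52 mm deep, 25 mm thick), front faces flush with the rails' −y face. The bottom of the first rung is 242 mm above the floor and each subsequent rung is 265 mm higher than the one below.

C is a four-legged stool. The seat is a 255×254×30 mm slab whose top surface is at z = 413 mm; four square legs, each 36×36 mm in cross-section, run from the floor (z = 0) to the underside of the seat, each flush with a corner of the seat. Four stretchers, 36 mm wide and 21 mm tall, connect adjacent legs with their undersides at z = 227 mm, each running between the inner faces of the legs it joins and aligned with the legs' outer faces on the other axis.

The ladder is on top of the table, centred. Two stools sit around the table at the +y, −x sides.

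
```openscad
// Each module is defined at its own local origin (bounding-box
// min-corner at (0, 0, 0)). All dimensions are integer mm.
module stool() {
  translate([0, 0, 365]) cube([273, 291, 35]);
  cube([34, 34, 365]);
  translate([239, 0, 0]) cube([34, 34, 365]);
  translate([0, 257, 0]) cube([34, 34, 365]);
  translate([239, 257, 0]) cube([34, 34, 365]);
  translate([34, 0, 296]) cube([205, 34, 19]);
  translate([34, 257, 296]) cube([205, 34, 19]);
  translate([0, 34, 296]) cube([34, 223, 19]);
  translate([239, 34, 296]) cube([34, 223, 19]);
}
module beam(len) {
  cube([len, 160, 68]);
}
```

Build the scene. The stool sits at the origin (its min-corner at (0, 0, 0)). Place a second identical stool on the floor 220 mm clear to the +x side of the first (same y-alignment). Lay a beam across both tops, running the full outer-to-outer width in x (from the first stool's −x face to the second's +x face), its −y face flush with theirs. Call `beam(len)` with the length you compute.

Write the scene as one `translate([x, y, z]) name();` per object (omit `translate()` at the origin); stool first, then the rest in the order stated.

stool();
translate([493, 0, 0]) stool();
translate([0, 0, 400]) beam(766);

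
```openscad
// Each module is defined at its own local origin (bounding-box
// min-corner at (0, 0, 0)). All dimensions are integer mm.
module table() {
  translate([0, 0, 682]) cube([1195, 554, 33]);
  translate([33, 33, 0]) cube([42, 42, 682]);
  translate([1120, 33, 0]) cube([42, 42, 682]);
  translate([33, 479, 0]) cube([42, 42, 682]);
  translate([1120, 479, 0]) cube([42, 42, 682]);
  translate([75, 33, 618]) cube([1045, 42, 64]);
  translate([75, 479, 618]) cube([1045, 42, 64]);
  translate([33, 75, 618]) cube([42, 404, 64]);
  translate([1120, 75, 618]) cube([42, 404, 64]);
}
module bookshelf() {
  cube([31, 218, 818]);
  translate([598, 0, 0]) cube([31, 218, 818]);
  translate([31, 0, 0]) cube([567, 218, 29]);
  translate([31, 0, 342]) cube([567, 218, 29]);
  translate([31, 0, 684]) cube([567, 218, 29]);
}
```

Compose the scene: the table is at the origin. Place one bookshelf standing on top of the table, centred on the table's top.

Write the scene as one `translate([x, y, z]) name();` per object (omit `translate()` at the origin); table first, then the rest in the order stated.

table();
translate([283, 168, 715]) bookshelf();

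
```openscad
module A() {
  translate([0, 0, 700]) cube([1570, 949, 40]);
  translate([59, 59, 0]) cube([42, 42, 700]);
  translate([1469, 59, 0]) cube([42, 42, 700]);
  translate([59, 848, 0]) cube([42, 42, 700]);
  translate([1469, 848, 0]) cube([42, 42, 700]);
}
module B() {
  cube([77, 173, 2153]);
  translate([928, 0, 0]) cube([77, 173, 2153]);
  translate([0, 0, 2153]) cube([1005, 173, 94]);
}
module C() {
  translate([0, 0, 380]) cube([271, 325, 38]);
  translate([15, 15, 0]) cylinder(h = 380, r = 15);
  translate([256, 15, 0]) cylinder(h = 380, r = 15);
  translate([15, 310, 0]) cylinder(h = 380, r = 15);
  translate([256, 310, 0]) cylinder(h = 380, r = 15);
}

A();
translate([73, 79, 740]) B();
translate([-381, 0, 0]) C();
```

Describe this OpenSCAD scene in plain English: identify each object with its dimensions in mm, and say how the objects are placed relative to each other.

A is a table with a 1570×949 mm rectangular top, 40 mm thick, top surface at z = 740 mm, supported by four 42×42 mm square legs, each inset 59 mm from the nearest pair of top edges, running from the floor.

B is a rectangular door frame: two vertical jambs of 77×173 mm section, 2153 mm tall, with a clear opening 851 mm wide between their inner faces. A header 94 mm tall and 173 mm deep lies on top of the jambs and spans the full outside width.

C is a simple wooden stool: a rectangular seat 271 mm (x) by 325 mm (y), 38 mm thick, top face at z = 418 mm, on four round legs, each 30 mm in diameter. The legs rest on z = 0, each leg's axis is inset half a diameter from the nearest pair of seat edges (so the leg's bounding box is flush with the corner).

The door frame is on top of the table. The stool is on the floor beside the table on its −x side.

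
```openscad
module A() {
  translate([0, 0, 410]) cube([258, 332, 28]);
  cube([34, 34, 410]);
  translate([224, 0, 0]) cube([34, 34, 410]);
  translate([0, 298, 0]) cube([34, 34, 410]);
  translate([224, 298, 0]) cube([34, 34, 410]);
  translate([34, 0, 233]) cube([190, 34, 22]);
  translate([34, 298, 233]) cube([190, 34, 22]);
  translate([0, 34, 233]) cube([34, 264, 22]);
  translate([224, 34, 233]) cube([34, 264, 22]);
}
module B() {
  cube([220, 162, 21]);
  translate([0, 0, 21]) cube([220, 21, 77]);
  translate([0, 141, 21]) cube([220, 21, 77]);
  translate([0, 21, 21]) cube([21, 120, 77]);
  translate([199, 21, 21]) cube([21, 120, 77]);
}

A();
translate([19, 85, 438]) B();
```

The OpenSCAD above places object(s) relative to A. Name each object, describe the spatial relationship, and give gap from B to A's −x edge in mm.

A is a stool. B is an open box. The open box is on top of the stool, centred. The gap from the open box to the stool's −x edge is 19 mm.

The open box's min-x is at 19; the stool's min-x is 0; gap = 19 mm.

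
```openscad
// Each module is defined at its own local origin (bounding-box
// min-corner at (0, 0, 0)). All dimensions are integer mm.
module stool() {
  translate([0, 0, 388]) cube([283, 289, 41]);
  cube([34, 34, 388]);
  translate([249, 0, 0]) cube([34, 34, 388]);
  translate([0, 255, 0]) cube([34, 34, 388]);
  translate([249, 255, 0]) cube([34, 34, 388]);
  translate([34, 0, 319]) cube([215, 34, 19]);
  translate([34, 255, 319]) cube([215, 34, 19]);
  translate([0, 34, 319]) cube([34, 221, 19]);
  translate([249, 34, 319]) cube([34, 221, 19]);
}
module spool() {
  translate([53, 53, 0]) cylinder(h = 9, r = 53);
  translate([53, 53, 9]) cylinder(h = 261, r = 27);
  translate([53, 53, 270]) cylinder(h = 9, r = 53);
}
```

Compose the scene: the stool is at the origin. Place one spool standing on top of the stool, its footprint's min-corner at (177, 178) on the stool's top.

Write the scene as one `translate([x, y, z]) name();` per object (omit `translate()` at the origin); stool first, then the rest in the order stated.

stool();
translate([177, 178, 429]) spool();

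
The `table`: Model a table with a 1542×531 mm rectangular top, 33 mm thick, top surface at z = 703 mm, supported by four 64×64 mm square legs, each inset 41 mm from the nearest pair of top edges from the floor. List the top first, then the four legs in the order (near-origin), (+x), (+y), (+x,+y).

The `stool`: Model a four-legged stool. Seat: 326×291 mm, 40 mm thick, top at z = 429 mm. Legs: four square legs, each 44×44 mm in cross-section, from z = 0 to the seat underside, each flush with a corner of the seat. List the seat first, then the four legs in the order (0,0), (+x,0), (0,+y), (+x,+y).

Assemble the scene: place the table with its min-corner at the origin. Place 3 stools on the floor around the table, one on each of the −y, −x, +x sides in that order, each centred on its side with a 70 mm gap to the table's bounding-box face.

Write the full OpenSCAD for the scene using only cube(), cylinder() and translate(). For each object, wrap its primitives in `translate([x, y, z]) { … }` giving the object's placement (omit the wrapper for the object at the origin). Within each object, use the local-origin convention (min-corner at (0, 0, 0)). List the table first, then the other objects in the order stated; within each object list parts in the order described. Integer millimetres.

translate([0, 0, 670]) cube([1542, 531, 33]);
translate([41, 41, 0]) cube([64, 64, 670]);
translate([1437, 41, 0]) cube([64, 64, 670]);
translate([41, 426, 0]) cube([64, 64, 670]);
translate([1437, 426, 0]) cube([64, 64, 670]);
translate([608, -361, 0]) {
  translate([0, 0, 389]) cube([326, 291, 40]);
  cube([44, 44, 389]);
  translate([282, 0, 0]) cube([44, 44, 389]);
  translate([0, 247, 0]) cube([44, 44, 389]);
  translate([282, 247, 0]) cube([44, 44, 389]);
}
translate([-396, 120, 0]) {
  translate([0, 0, 389]) cube([326, 291, 40]);
  cube([44, 44, 389]);
  translate([282, 0, 0]) cube([44, 44, 389]);
  translate([0, 247, 0]) cube([44, 44, 389]);
  translate([282, 247, 0]) cube([44, 44, 389]);
}
translate([1612, 120, 0]) {
  translate([0, 0, 389]) cube([326, 291, 40]);
  cube([44, 44, 389]);
  translate([282, 0, 0]) cube([44, 44, 389]);
  translate([0, 247, 0]) cube([44, 44, 389]);
  translate([282, 247, 0]) cube([44, 44, 389]);
}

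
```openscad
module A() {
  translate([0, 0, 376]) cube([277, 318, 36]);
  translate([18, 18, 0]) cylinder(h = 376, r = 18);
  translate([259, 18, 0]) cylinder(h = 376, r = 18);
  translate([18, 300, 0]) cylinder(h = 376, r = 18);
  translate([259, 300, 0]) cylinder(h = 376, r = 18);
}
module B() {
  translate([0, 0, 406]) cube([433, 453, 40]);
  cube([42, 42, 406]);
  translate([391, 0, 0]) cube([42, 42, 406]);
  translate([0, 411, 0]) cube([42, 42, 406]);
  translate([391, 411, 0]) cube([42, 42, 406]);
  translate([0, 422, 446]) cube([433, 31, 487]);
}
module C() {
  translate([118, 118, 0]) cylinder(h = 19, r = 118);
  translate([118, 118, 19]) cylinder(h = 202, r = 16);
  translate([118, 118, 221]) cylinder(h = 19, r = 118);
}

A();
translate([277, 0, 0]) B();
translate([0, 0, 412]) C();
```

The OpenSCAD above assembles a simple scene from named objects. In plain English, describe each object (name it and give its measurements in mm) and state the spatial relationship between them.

A is a four-legged stool. The seat is a 277×318×36 mm slab whose top surface is at z = 412 mm; four round legs, each 36 mm in diameter, run from the floor (z = 0) to the underside of the seat, each leg's axis is inset half a diameter from the nearest pair of seat edges (so the leg's bounding box is flush with the corner).

B is a chair. The seat is a 433×453×40 mm slab with its top at z = 446 mm, on four 42×42 mm corner legs (flush with the seat edges, standing on z = 0). A flat backrest 31 mm thick, 487 mm tall, spans the full seat width and rises from the seat top along its +y edge, rear face flush with the rear of the seat.

C is a spool: two coaxial disc flanges of radius 118 mm and thickness 19 mm, joined by a core cylinder of radius 16 mm and height 202 mm. The lower flange rests on z = 0 and the three cylinders share a vertical axis.

The chair is against the stool's +x side, with their −y faces flush. The spool is on top of the stool.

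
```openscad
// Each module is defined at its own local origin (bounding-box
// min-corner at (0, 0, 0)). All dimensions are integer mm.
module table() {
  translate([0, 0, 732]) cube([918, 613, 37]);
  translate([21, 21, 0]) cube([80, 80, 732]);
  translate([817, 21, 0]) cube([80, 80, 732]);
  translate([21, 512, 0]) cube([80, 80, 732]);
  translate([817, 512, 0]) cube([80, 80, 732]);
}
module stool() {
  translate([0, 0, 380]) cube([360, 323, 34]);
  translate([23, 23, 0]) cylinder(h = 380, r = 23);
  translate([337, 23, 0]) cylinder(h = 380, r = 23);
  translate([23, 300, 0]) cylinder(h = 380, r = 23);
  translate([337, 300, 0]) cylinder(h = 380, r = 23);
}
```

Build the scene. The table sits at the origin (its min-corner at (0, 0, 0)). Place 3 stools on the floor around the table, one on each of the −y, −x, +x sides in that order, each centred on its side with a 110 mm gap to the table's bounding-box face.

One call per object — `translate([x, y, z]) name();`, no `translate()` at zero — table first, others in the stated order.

table();
translate([279, -433, 0]) stool();
translate([-470, 145, 0]) stool();
translate([1028, 145, 0]) stool();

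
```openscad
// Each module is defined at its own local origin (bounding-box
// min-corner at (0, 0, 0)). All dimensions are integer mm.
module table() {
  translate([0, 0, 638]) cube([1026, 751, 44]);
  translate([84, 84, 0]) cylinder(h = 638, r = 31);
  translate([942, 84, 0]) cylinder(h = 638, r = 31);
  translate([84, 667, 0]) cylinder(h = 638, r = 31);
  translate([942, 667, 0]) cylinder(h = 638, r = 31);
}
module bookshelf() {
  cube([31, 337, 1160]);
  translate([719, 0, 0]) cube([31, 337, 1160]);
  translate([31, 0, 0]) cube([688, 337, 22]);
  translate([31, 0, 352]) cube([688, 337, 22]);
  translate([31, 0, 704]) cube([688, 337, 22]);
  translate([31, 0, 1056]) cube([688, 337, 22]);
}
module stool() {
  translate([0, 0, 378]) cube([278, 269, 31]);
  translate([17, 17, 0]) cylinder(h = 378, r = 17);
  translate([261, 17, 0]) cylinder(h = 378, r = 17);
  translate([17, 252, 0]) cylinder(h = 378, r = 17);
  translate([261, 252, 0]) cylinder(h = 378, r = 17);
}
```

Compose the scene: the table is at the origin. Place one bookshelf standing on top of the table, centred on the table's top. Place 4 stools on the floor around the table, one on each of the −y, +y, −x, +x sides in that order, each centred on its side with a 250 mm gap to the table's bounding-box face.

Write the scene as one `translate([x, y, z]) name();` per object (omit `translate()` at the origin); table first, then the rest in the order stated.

table();
translate([138, 207, 682]) bookshelf();
translate([374, -519, 0]) stool();
translate([374, 1001, 0]) stool();
translate([-528, 241, 0]) stool();
translate([1276, 241, 0]) stool();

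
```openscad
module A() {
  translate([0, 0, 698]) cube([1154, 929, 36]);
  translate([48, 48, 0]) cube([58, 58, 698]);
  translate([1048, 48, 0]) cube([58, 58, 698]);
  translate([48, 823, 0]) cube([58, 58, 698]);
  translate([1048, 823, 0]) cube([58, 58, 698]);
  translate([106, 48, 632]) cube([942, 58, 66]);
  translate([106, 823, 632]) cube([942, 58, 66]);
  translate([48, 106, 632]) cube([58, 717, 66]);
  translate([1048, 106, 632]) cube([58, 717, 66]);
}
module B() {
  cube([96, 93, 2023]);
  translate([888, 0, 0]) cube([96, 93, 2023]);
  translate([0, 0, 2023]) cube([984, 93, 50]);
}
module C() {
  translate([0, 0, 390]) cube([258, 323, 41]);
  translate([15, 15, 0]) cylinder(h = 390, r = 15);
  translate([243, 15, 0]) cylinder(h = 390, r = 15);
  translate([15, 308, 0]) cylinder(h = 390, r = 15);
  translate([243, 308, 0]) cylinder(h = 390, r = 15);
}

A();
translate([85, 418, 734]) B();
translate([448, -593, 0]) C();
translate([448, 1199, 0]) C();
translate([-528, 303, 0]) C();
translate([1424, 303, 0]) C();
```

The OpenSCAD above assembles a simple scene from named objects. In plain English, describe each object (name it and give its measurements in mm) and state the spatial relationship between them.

A is a rectangular dining table. The top is 1154×929×36 mm with its upper surface at z = 734 mm. It stands on four 58×58 mm square legs, each inset 48 mm from the nearest pair of top edges, running from the floor to the underside of the top. Four apron rails, 58 mm thick and 66 mm tall, run between adjacent legs with their top edges flush with the underside of the top and their outer faces flush with the legs' outer faces.

B is a door frame. The clear opening is 792 mm wide and 2023 mm high. Two 96 mm wide jambs, 93 mm deep, stand either side of the opening from the floor to the top of the opening. A 50 mm thick head sits across the top of both jambs, spanning the full outside width of the frame.

C is a four-legged stool. The seat is 258×323 mm, 41 mm thick, top at z = 431 mm. It stands on four round legs, each 30 mm in diameter, from z = 0 to the seat underside, each leg's axis is inset half a diameter from the nearest pair of seat edges (so the leg's bounding box is flush with the corner).

The door frame is on top of the table, centred. Four stools sit around the table at the −y, +y, −x, +x sides.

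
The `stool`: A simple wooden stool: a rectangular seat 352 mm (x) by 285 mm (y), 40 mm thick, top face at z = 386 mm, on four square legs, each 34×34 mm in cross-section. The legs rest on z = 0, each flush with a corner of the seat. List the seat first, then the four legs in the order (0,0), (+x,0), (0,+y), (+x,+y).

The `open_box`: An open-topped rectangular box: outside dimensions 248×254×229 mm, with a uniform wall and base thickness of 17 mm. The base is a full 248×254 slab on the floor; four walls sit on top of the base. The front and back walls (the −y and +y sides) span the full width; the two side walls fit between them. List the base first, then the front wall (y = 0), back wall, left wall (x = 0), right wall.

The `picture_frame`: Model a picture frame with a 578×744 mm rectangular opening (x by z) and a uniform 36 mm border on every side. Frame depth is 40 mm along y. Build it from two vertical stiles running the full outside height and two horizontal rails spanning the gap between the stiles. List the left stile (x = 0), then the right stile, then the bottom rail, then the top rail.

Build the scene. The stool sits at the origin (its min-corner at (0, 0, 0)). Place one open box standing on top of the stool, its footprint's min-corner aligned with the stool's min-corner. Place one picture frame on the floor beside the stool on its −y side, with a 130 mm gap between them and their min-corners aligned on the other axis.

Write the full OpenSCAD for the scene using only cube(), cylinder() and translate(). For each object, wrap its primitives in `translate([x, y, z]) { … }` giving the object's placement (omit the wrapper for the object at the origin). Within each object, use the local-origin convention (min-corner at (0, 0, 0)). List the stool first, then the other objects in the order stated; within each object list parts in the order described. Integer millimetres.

translate([0, 0, 346]) cube([352, 285, 40]);
cube([34, 34, 346]);
translate([318, 0, 0]) cube([34, 34, 346]);
translate([0, 251, 0]) cube([34, 34, 346]);
translate([318, 251, 0]) cube([34, 34, 346]);
translate([0, 0, 386]) {
  cube([248, 254, 17]);
  translate([0, 0, 17]) cube([248, 17, 212]);
  translate([0, 237, 17]) cube([248, 17, 212]);
  translate([0, 17, 17]) cube([17, 220, 212]);
  translate([231, 17, 17]) cube([17, 220, 212]);
}
translate([0, -170, 0]) {
  cube([36, 40, 816]);
  translate([614, 0, 0]) cube([36, 40, 816]);
  translate([36, 0, 0]) cube([578, 40, 36]);
  translate([36, 0, 780]) cube([578, 40, 36]);
}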